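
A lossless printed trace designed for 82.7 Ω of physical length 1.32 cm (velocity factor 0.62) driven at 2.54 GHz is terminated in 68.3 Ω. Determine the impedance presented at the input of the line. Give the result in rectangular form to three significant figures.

λ = v/f = 0.62·c / 2.54 GHz = 0.0732 m
βl = 2π·l/λ = 2π × 0.18 = 64.9°
tan(βl) = tan(64.9°) = 2.13
Z_in = Z_0·(Z_L + jZ_0·tanβl)/(Z_0 + jZ_L·tanβl)
     = 82.7·(68.3 + j176)/(82.7 + j146)

Z_in ≈ 92.4 + j13.7 Ω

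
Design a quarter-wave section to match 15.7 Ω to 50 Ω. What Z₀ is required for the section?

Z_qwt = √(Z_0·R_L) = √(50 × 15.7) = √785

Z_qwt ≈ 28 Ω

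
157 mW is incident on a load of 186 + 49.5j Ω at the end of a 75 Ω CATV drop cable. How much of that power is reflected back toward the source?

P_reflected ≈ 32.9 mW

|Γ| = |(111 + j49.5)/(261 + j49.5)| = 0.458
|Γ|² = 0.209
P_refl = |Γ|²·P_inc = 32.9 mW, P_del = (1 − |Γ|²)·P_inc = 124 mW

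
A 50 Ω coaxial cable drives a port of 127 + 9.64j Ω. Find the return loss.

Γ = (77 + j9.64)/(177 + j9.64), |Γ| = 0.438
RL = −20·log₁₀|Γ| = −20·log₁₀(0.438)

RL ≈ 7.17 dB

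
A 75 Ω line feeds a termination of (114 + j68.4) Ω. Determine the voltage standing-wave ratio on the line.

VSWR ≈ 2.29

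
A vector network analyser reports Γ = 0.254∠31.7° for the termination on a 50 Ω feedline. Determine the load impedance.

Z_L = Z_0·(1 + Γ)/(1 − Γ) = 50·(1.22 + j0.133)/(0.784 − j0.133)

Z_L ≈ 74 + j21.1 Ω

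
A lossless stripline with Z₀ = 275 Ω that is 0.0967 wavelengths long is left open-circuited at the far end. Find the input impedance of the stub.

Z_in ≈ −j395 Ω

βl = 2π × 0.0967 = 34.8°
tan(βl) = 0.695
For an open-circuited stub, Z_in = −jZ_0·cot(βl) = −jZ_0/tan(βl)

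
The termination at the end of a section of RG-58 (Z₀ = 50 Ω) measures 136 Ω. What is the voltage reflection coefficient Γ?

Γ = (Z_L − Z_0)/(Z_L + Z_0) = (136 − 50)/(136 + 50) = 86/186

Γ = 0.462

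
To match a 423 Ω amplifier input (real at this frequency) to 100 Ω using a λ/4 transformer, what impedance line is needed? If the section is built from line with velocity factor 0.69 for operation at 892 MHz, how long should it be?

Z_qwt ≈ 206 Ω; length ≈ 5.8 cm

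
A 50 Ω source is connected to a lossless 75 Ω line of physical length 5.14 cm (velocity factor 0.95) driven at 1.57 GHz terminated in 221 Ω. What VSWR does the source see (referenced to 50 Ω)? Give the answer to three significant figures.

VSWR ≈ 2.09

λ = v/f = 0.95·c / 1.57 GHz = 0.182 m
βl = 2π·l/λ = 2π × 0.283 = 102°
tan(βl) = -4.73
Z_in = Z_0·(Z_L + jZ_0·tanβl)/(Z_0 + jZ_L·tanβl) = 26.5 + j14 Ω
Γ_s = (Z_in − Z_s)/(Z_in + Z_s) = (-23.5 + j14)/(76.5 + j14), |Γ_s| = 0.352
VSWR = (1 + |Γ_s|)/(1 − |Γ_s|)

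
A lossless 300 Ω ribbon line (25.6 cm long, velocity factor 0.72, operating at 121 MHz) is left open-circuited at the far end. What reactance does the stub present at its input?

λ = v/f = 0.72·c / 121 MHz = 1.79 m
βl = 2π·l/λ = 2π × 0.143 = 51.6°
tan(βl) = 1.26
For an open-circuited stub, Z_in = −jZ_0·cot(βl) = −jZ_0/tan(βl)

X_in ≈ -238 Ω (capacitive)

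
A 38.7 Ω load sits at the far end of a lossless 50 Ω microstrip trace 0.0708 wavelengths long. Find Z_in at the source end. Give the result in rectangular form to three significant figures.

Z_in ≈ 41.8 + j8.41 Ω

βl = 2π × 0.0708 = 25.5°
tan(βl) = tan(25.5°) = 0.477
Z_in = Z_0·(Z_L + jZ_0·tanβl)/(Z_0 + jZ_L·tanβl)
     = 50·(38.7 + j23.8)/(50 + j18.4)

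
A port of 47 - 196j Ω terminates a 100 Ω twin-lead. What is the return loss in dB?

Γ = (-53 − j196)/(147 − j196), |Γ| = 0.829
RL = −20·log₁₀|Γ| = −20·log₁₀(0.829)

RL ≈ 1.63 dB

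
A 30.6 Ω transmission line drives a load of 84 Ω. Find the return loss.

RL ≈ 6.63 dB

Γ = (84 − 30.6)/(84 + 30.6) = 0.466
RL = −20·log₁₀|Γ| = −20·log₁₀(0.466)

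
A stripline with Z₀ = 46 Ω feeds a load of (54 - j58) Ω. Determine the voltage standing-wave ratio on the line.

VSWR ≈ 3.05

Γ = (Z_L − Z_0)/(Z_L + Z_0) = (8 − j58)/(100 − j58)
|Γ| = 58.5/116 = 0.506
VSWR = (1 + |Γ|)/(1 − |Γ|) = 1.51/0.494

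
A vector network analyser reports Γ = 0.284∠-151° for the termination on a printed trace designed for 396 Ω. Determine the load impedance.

Z_L ≈ 231 − j69.1 Ω

Z_L = Z_0·(1 + Γ)/(1 − Γ) = 396·(0.752 − j0.138)/(1.25 + j0.138)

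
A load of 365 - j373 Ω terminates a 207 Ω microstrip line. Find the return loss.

Γ = (158 − j373)/(572 − j373), |Γ| = 0.593
RL = −20·log₁₀|Γ| = −20·log₁₀(0.593)

RL ≈ 4.54 dB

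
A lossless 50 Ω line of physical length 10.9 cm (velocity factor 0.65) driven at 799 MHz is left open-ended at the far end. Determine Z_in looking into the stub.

Z_in ≈ +j143 Ω

λ = v/f = 0.65·c / 799 MHz = 0.244 m
βl = 2π·l/λ = 2π × 0.447 = 161°
tan(βl) = -0.349
For an open-ended stub, Z_in = −jZ_0·cot(βl) = −jZ_0/tan(βl)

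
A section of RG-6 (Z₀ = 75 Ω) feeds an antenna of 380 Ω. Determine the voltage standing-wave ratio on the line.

Γ = (380 − 75)/(380 + 75) = 0.67
VSWR = (1 + 0.67)/(1 − 0.67)

VSWR ≈ 5.07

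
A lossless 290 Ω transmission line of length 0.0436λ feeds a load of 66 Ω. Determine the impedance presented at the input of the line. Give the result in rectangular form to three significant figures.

βl = 2π × 0.0436 = 15.7°
tan(βl) = tan(15.7°) = 0.281
Z_in = Z_0·(Z_L + jZ_0·tanβl)/(Z_0 + jZ_L·tanβl)
     = 290·(66 + j81.5)/(290 + j18.5)

Z_in ≈ 70.9 + j77 Ω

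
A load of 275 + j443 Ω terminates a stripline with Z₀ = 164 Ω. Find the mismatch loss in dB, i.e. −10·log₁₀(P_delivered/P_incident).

Γ = (111 + j443)/(439 + j443), |Γ| = 0.732
|Γ|² = 0.536, so P_del/P_inc = 1 − |Γ|² = 0.464
ML = −10·log₁₀(1 − |Γ|²)

mismatch loss ≈ 3.34 dB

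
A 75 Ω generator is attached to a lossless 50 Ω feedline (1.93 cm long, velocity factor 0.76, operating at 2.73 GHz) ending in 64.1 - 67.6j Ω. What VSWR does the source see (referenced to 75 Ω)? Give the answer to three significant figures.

λ = v/f = 0.76·c / 2.73 GHz = 0.0835 m
βl = 2π·l/λ = 2π × 0.231 = 83.2°
tan(βl) = 8.38
Z_in = Z_0·(Z_L + jZ_0·tanβl)/(Z_0 + jZ_L·tanβl) = 17.1 + j13.6 Ω
Γ_s = (Z_in − Z_s)/(Z_in + Z_s) = (-57.9 + j13.6)/(92.1 + j13.6), |Γ_s| = 0.639
VSWR = (1 + |Γ_s|)/(1 − |Γ_s|)

VSWR ≈ 4.55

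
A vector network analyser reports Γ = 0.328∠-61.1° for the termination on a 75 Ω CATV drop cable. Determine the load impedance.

Z_L ≈ 84.7 − j54.5 Ω

Z_L = Z_0·(1 + Γ)/(1 − Γ) = 75·(1.16 − j0.287)/(0.841 + j0.287)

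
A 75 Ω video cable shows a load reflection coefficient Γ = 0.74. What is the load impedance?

Z_L ≈ 502 Ω

Z_L = Z_0·(1 + Γ)/(1 − Γ) = 75·(1.74)/(0.26)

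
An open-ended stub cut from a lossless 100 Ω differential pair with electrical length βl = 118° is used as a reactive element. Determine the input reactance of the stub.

tan(βl) = -1.88
For an open-ended stub, Z_in = −jZ_0·cot(βl) = −jZ_0/tan(βl)

X_in ≈ 53.2 Ω (inductive)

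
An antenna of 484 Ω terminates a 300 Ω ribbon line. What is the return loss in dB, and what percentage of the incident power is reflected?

Γ = (484 − 300)/(484 + 300) = 0.235
RL = −20·log₁₀(0.235) = 12.6 dB
P_refl/P_inc = |Γ|² = 0.0551

RL ≈ 12.6 dB; 5.51% of incident power reflected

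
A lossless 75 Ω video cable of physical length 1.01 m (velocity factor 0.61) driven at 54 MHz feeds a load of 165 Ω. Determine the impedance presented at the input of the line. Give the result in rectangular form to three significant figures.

λ = v/f = 0.61·c / 54 MHz = 3.39 m
βl = 2π·l/λ = 2π × 0.298 = 107°
tan(βl) = tan(107°) = -3.21
Z_in = Z_0·(Z_L + jZ_0·tanβl)/(Z_0 + jZ_L·tanβl)
     = 75·(165 − j241)/(75 − j530)

Z_in ≈ 36.7 + j18.2 Ω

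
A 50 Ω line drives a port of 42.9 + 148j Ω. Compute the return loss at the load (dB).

RL ≈ 1.43 dB

Γ = (-7.1 + j148)/(92.9 + j148), |Γ| = 0.848
RL = −20·log₁₀|Γ| = −20·log₁₀(0.848)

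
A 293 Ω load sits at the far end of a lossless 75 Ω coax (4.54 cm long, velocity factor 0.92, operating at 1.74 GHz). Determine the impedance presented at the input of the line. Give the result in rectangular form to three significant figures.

λ = v/f = 0.92·c / 1.74 GHz = 0.159 m
βl = 2π·l/λ = 2π × 0.286 = 103°
tan(βl) = tan(103°) = -4.32
Z_in = Z_0·(Z_L + jZ_0·tanβl)/(Z_0 + jZ_L·tanβl)
     = 75·(293 − j324)/(75 − j1270)

Z_in ≈ 20.2 + j16.2 Ω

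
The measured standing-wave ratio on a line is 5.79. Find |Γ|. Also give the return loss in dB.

|Γ| ≈ 0.705; return loss ≈ 3.03 dB

|Γ| = (S − 1)/(S + 1) = (5.79 − 1)/(5.79 + 1) = 4.79/6.79
RL = −20·log₁₀|Γ| = −20·log₁₀(0.705)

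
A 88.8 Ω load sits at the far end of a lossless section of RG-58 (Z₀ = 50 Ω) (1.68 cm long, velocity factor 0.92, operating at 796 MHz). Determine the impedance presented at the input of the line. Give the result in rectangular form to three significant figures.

λ = v/f = 0.92·c / 796 MHz = 0.347 m
βl = 2π·l/λ = 2π × 0.0485 = 17.4°
tan(βl) = tan(17.4°) = 0.314
Z_in = Z_0·(Z_L + jZ_0·tanβl)/(Z_0 + jZ_L·tanβl)
     = 50·(88.8 + j15.7)/(50 + j27.9)

Z_in ≈ 74.4 − j25.8 Ω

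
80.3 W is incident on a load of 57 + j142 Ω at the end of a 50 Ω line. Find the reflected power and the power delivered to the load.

|Γ| = |(7 + j142)/(107 + j142)| = 0.8
|Γ|² = 0.639
P_refl = |Γ|²·P_inc = 51.3 W, P_del = (1 − |Γ|²)·P_inc = 29 W

P_reflected ≈ 51.3 W; P_delivered ≈ 29 W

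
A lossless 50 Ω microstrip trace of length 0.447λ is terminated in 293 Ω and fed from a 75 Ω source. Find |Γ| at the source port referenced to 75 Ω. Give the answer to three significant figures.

βl = 2π × 0.447 = 161°
tan(βl) = -0.346
Z_in = Z_0·(Z_L + jZ_0·tanβl)/(Z_0 + jZ_L·tanβl) = 64.2 + j113 Ω
Γ_s = (Z_in − Z_s)/(Z_in + Z_s) = (-10.8 + j113)/(139 + j113), |Γ_s| = 0.633

|Γ| ≈ 0.633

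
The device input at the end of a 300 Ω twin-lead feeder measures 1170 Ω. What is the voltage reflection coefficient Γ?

Γ = (Z_L − Z_0)/(Z_L + Z_0) = (1170 − 300)/(1170 + 300) = 870/1470

Γ = 0.592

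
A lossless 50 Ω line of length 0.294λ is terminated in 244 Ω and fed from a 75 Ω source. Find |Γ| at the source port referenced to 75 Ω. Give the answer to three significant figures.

βl = 2π × 0.294 = 106°
tan(βl) = -3.52
Z_in = Z_0·(Z_L + jZ_0·tanβl)/(Z_0 + jZ_L·tanβl) = 11 + j13.5 Ω
Γ_s = (Z_in − Z_s)/(Z_in + Z_s) = (-64 + j13.5)/(86 + j13.5), |Γ_s| = 0.751

|Γ| ≈ 0.751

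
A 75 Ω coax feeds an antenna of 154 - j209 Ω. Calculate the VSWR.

VSWR ≈ 6.16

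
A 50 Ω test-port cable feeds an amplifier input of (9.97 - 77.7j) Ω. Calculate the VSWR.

Γ = (Z_L − Z_0)/(Z_L + Z_0) = (-40.03 − j77.7)/(59.97 − j77.7)
|Γ| = 87.4/98.2 = 0.891
VSWR = (1 + |Γ|)/(1 − |Γ|) = 1.89/0.109

VSWR ≈ 17.3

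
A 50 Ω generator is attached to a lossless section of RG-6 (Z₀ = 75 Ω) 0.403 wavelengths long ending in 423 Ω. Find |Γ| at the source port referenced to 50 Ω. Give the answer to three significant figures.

βl = 2π × 0.403 = 145°
tan(βl) = -0.698
Z_in = Z_0·(Z_L + jZ_0·tanβl)/(Z_0 + jZ_L·tanβl) = 38.1 + j97.7 Ω
Γ_s = (Z_in − Z_s)/(Z_in + Z_s) = (-11.9 + j97.7)/(88.1 + j97.7), |Γ_s| = 0.748

|Γ| ≈ 0.748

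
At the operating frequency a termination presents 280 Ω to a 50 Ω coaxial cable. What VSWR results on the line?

VSWR ≈ 5.6

For a purely resistive load, VSWR = R_L/Z_0 or Z_0/R_L (whichever > 1) = 280/50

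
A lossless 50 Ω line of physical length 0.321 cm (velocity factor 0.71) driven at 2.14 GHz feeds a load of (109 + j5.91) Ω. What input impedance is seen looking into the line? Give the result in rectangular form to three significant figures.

λ = v/f = 0.71·c / 2.14 GHz = 0.0995 m
βl = 2π·l/λ = 2π × 0.0323 = 11.6°
tan(βl) = tan(11.6°) = 0.205
Z_in = Z_0·(Z_L + jZ_0·tanβl)/(Z_0 + jZ_L·tanβl)
     = 50·(109 + j16.2)/(48.8 + j22.4)

Z_in ≈ 98.6 − j28.7 Ω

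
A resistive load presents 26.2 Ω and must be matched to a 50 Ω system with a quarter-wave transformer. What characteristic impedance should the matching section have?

Z_qwt = √(Z_0·R_L) = √(50 × 26.2) = √1310

Z_qwt ≈ 36.2 Ω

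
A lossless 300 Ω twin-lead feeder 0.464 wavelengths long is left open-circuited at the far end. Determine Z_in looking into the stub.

Z_in ≈ +j1300 Ω

βl = 2π × 0.464 = 167°
tan(βl) = -0.23
For an open-circuited stub, Z_in = −jZ_0·cot(βl) = −jZ_0/tan(βl)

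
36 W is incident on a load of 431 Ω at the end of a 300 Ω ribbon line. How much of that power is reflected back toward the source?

P_reflected ≈ 1.16 W

Γ = (431 − 300)/(431 + 300) = 0.179
|Γ|² = 0.0321
P_refl = |Γ|²·P_inc = 1.16 W, P_del = (1 − |Γ|²)·P_inc = 34.8 W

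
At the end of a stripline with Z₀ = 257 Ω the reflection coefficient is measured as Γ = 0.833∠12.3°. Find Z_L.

Z_L ≈ 1190 + j1380 Ω

Z_L = Z_0·(1 + Γ)/(1 − Γ) = 257·(1.81 + j0.177)/(0.186 − j0.177)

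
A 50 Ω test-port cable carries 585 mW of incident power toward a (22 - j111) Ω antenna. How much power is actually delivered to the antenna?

|Γ| = |(-28 − j111)/(72 − j111)| = 0.865
|Γ|² = 0.749
P_refl = |Γ|²·P_inc = 438 mW, P_del = (1 − |Γ|²)·P_inc = 147 mW

P_delivered ≈ 147 mW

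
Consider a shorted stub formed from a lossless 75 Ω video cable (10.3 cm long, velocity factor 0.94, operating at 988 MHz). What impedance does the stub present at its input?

λ = v/f = 0.94·c / 988 MHz = 0.285 m
βl = 2π·l/λ = 2π × 0.361 = 130°
tan(βl) = -1.2
For a shorted stub, Z_in = jZ_0·tan(βl)

Z_in ≈ −j89.7 Ω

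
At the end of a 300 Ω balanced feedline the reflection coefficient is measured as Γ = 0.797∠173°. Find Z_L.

Z_L ≈ 34 + j18.1 Ω

Z_L = Z_0·(1 + Γ)/(1 − Γ) = 300·(0.209 + j0.0971)/(1.79 − j0.0971)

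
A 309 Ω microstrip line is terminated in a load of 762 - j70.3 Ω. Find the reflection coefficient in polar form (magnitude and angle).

Γ ≈ 0.427 ∠ -5.07°

Γ = (Z_L − Z_0)/(Z_L + Z_0) = (453 − j70.3)/(1071 − j70.3)
|Γ| = 458/1070 = 0.427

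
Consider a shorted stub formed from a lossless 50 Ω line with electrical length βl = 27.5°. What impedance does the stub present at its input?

tan(βl) = 0.521
For a shorted stub, Z_in = jZ_0·tan(βl)

Z_in ≈ +j26 Ω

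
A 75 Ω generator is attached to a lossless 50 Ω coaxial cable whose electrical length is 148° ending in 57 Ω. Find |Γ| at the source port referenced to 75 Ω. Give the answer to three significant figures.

tan(βl) = -0.625
Z_in = Z_0·(Z_L + jZ_0·tanβl)/(Z_0 + jZ_L·tanβl) = 52.6 + j6.21 Ω
Γ_s = (Z_in − Z_s)/(Z_in + Z_s) = (-22.4 + j6.21)/(128 + j6.21), |Γ_s| = 0.182

|Γ| ≈ 0.182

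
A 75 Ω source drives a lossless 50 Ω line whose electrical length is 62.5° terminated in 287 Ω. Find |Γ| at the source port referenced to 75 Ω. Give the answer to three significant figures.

tan(βl) = 1.92
Z_in = Z_0·(Z_L + jZ_0·tanβl)/(Z_0 + jZ_L·tanβl) = 11 − j25 Ω
Γ_s = (Z_in − Z_s)/(Z_in + Z_s) = (-64 − j25)/(86 − j25), |Γ_s| = 0.768

|Γ| ≈ 0.768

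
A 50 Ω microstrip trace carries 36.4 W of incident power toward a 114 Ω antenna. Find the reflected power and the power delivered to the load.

Γ = (114 − 50)/(114 + 50) = 0.39
|Γ|² = 0.152
P_refl = |Γ|²·P_inc = 5.54 W, P_del = (1 − |Γ|²)·P_inc = 30.9 W

P_reflected ≈ 5.54 W; P_delivered ≈ 30.9 W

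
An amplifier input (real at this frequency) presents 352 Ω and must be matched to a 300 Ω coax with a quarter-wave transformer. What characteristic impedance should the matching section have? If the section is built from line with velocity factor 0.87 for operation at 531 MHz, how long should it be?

Z_qwt = √(Z_0·R_L) = √(300 × 352) = √105600
λ = 0.87·c/f = 0.492 m, so l = λ/4 = 0.123 m

Z_qwt ≈ 325 Ω; length ≈ 12.3 cm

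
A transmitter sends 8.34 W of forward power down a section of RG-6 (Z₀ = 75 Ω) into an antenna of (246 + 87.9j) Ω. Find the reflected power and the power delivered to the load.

|Γ| = |(171 + j87.9)/(321 + j87.9)| = 0.578
|Γ|² = 0.334
P_refl = |Γ|²·P_inc = 2.78 W, P_del = (1 − |Γ|²)·P_inc = 5.56 W

P_reflected ≈ 2.78 W; P_delivered ≈ 5.56 W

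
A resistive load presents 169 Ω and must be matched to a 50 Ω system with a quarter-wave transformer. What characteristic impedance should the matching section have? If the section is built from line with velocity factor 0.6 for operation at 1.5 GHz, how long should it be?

Z_qwt ≈ 91.9 Ω; length ≈ 3 cm

Z_qwt = √(Z_0·R_L) = √(50 × 169) = √8450
λ = 0.6·c/f = 0.12 m, so l = λ/4 = 0.03 m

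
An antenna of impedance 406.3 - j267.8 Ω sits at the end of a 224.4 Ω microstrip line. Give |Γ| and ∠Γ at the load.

Γ = (Z_L − Z_0)/(Z_L + Z_0) = (181.9 − j267.8)/(630.7 − j267.8)
|Γ| = 324/685 = 0.472

Γ ≈ 0.472 ∠ -32.8°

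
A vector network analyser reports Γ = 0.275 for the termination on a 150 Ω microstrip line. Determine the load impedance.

Z_L ≈ 264 Ω

Z_L = Z_0·(1 + Γ)/(1 − Γ) = 150·(1.27)/(0.725)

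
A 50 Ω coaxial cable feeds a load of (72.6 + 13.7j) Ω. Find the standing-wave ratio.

VSWR ≈ 1.55

Γ = (Z_L − Z_0)/(Z_L + Z_0) = (22.6 + j13.7)/(122.6 + j13.7)
|Γ| = 26.4/123 = 0.214
VSWR = (1 + |Γ|)/(1 − |Γ|) = 1.21/0.786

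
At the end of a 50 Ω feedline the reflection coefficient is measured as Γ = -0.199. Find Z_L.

Z_L ≈ 33.4 Ω

Z_L = Z_0·(1 + Γ)/(1 − Γ) = 50·(0.801)/(1.2)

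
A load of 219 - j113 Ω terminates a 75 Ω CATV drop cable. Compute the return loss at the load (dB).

RL ≈ 4.71 dB

Γ = (144 − j113)/(294 − j113), |Γ| = 0.581
RL = −20·log₁₀|Γ| = −20·log₁₀(0.581)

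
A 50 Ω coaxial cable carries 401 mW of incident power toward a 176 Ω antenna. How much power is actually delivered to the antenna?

Γ = (176 − 50)/(176 + 50) = 0.558
|Γ|² = 0.311
P_refl = |Γ|²·P_inc = 125 mW, P_del = (1 − |Γ|²)·P_inc = 276 mW

P_delivered ≈ 276 mW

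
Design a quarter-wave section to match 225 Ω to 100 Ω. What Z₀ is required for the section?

Z_qwt ≈ 150 Ω

Z_qwt = √(Z_0·R_L) = √(100 × 225) = √22500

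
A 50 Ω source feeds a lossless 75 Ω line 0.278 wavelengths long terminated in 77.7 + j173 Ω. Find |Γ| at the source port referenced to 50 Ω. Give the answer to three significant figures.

βl = 2π × 0.278 = 100°
tan(βl) = -5.63
Z_in = Z_0·(Z_L + jZ_0·tanβl)/(Z_0 + jZ_L·tanβl) = 11.1 − j13.2 Ω
Γ_s = (Z_in − Z_s)/(Z_in + Z_s) = (-38.9 − j13.2)/(61.1 − j13.2), |Γ_s| = 0.658

|Γ| ≈ 0.658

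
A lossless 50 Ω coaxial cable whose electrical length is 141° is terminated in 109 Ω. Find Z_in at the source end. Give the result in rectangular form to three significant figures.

tan(βl) = tan(141°) = -0.81
Z_in = Z_0·(Z_L + jZ_0·tanβl)/(Z_0 + jZ_L·tanβl)
     = 50·(109 − j40.5)/(50 − j88.3)

Z_in ≈ 43.8 + j36.9 Ω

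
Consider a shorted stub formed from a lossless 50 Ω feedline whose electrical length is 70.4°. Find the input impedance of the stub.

Z_in ≈ +j140 Ω

tan(βl) = 2.81
For a shorted stub, Z_in = jZ_0·tan(βl)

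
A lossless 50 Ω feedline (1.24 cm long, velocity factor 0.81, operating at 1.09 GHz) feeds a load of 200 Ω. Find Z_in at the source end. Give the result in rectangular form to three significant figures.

λ = v/f = 0.81·c / 1.09 GHz = 0.223 m
βl = 2π·l/λ = 2π × 0.0556 = 20°
tan(βl) = tan(20°) = 0.364
Z_in = Z_0·(Z_L + jZ_0·tanβl)/(Z_0 + jZ_L·tanβl)
     = 50·(200 + j18.2)/(50 + j72.9)

Z_in ≈ 72.5 − j87.5 Ω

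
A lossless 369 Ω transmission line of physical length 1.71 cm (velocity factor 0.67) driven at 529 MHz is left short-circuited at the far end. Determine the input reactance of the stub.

λ = v/f = 0.67·c / 529 MHz = 0.38 m
βl = 2π·l/λ = 2π × 0.045 = 16.2°
tan(βl) = 0.291
For a short-circuited stub, Z_in = jZ_0·tan(βl)

X_in ≈ 107 Ω (inductive)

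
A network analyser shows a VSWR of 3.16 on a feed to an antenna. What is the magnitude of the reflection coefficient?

|Γ| ≈ 0.519

|Γ| = (S − 1)/(S + 1) = (3.16 − 1)/(3.16 + 1) = 2.16/4.16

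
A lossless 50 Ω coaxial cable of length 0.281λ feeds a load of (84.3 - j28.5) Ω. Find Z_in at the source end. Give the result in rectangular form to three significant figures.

βl = 2π × 0.281 = 101°
tan(βl) = tan(101°) = -5.07
Z_in = Z_0·(Z_L + jZ_0·tanβl)/(Z_0 + jZ_L·tanβl)
     = 50·(84.3 − j282)/(-94.5 − j427)

Z_in ≈ 29.4 + j16.4 Ω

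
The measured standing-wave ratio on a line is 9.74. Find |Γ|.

|Γ| ≈ 0.814

|Γ| = (S − 1)/(S + 1) = (9.74 − 1)/(9.74 + 1) = 8.74/10.7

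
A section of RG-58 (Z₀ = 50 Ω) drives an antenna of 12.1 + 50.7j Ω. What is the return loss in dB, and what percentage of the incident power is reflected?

RL ≈ 2.05 dB; 62.3% of incident power reflected

Γ = (-37.9 + j50.7)/(62.1 + j50.7), |Γ| = 0.79
RL = −20·log₁₀(0.79) = 2.05 dB
P_refl/P_inc = |Γ|² = 0.623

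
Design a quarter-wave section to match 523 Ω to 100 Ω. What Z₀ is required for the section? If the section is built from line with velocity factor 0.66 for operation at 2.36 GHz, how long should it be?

Z_qwt ≈ 229 Ω; length ≈ 2.1 cm

Z_qwt = √(Z_0·R_L) = √(100 × 523) = √52300
λ = 0.66·c/f = 0.0839 m, so l = λ/4 = 0.021 m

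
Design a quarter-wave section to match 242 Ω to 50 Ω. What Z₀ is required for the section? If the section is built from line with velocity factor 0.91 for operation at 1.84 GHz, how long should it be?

Z_qwt = √(Z_0·R_L) = √(50 × 242) = √12100
λ = 0.91·c/f = 0.148 m, so l = λ/4 = 0.0371 m

Z_qwt ≈ 110 Ω; length ≈ 3.71 cm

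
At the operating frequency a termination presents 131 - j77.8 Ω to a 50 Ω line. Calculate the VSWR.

VSWR ≈ 3.65

Γ = (Z_L − Z_0)/(Z_L + Z_0) = (81 − j77.8)/(181 − j77.8)
|Γ| = 112/197 = 0.57
VSWR = (1 + |Γ|)/(1 − |Γ|) = 1.57/0.43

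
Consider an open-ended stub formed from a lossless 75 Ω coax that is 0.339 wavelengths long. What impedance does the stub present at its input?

βl = 2π × 0.339 = 122°
tan(βl) = -1.6
For an open-ended stub, Z_in = −jZ_0·cot(βl) = −jZ_0/tan(βl)

Z_in ≈ +j46.9 Ω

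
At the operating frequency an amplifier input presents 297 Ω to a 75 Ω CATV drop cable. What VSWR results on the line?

VSWR ≈ 3.96

Γ = (297 − 75)/(297 + 75) = 0.597
VSWR = (1 + 0.597)/(1 − 0.597)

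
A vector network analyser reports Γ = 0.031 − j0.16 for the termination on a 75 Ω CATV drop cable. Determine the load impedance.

Z_L = Z_0·(1 + Γ)/(1 − Γ) = 75·(1.03 − j0.16)/(0.969 + j0.16)

Z_L ≈ 75.7 − j24.9 Ω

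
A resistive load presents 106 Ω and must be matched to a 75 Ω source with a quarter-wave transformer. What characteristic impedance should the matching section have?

Z_qwt = √(Z_0·R_L) = √(75 × 106) = √7950

Z_qwt ≈ 89.2 Ω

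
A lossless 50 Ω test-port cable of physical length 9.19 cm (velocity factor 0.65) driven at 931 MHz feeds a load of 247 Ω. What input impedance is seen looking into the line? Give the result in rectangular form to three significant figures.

λ = v/f = 0.65·c / 931 MHz = 0.209 m
βl = 2π·l/λ = 2π × 0.439 = 158°
tan(βl) = tan(158°) = -0.405
Z_in = Z_0·(Z_L + jZ_0·tanβl)/(Z_0 + jZ_L·tanβl)
     = 50·(247 − j20.2)/(50 − j100)

Z_in ≈ 57.5 + j94.7 Ω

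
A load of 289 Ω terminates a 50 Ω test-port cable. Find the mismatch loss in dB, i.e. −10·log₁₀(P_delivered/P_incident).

mismatch loss ≈ 2.98 dB

Γ = (289 − 50)/(289 + 50) = 0.705
|Γ|² = 0.497, so P_del/P_inc = 1 − |Γ|² = 0.503
ML = −10·log₁₀(1 − |Γ|²)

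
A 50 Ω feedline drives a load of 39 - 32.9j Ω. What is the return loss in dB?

RL ≈ 8.74 dB

Γ = (-11 − j32.9)/(89 − j32.9), |Γ| = 0.366
RL = −20·log₁₀|Γ| = −20·log₁₀(0.366)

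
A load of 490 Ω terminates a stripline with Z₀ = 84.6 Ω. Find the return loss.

RL ≈ 3.03 dB

Γ = (490 − 84.6)/(490 + 84.6) = 0.706
RL = −20·log₁₀|Γ| = −20·log₁₀(0.706)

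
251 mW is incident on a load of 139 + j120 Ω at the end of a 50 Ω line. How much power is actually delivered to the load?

P_delivered ≈ 139 mW

|Γ| = |(89 + j120)/(189 + j120)| = 0.667
|Γ|² = 0.445
P_refl = |Γ|²·P_inc = 112 mW, P_del = (1 − |Γ|²)·P_inc = 139 mW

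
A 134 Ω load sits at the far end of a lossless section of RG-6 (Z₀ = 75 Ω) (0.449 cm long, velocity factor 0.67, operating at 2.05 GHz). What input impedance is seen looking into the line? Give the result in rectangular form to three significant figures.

λ = v/f = 0.67·c / 2.05 GHz = 0.098 m
βl = 2π·l/λ = 2π × 0.0458 = 16.5°
tan(βl) = tan(16.5°) = 0.296
Z_in = Z_0·(Z_L + jZ_0·tanβl)/(Z_0 + jZ_L·tanβl)
     = 75·(134 + j22.2)/(75 + j39.7)

Z_in ≈ 114 − j38 Ω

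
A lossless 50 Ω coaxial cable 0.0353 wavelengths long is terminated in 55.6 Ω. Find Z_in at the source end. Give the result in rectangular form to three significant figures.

Z_in ≈ 55 − j2.51 Ω

βl = 2π × 0.0353 = 12.7°
tan(βl) = tan(12.7°) = 0.226
Z_in = Z_0·(Z_L + jZ_0·tanβl)/(Z_0 + jZ_L·tanβl)
     = 50·(55.6 + j11.3)/(50 + j12.5)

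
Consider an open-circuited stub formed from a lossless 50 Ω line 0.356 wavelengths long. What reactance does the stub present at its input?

X_in ≈ 39.3 Ω (inductive)

βl = 2π × 0.356 = 128°
tan(βl) = -1.27
For an open-circuited stub, Z_in = −jZ_0·cot(βl) = −jZ_0/tan(βl)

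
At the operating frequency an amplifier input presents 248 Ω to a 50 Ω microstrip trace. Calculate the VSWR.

For a purely resistive load, VSWR = R_L/Z_0 or Z_0/R_L (whichever > 1) = 248/50

VSWR ≈ 4.96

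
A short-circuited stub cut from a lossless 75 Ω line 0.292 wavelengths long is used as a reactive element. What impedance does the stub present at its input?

Z_in ≈ −j278 Ω

βl = 2π × 0.292 = 105°
tan(βl) = -3.7
For a short-circuited stub, Z_in = jZ_0·tan(βl)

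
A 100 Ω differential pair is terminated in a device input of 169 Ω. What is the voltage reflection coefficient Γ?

Γ = 0.257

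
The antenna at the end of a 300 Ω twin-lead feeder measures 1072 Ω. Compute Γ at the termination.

Γ = 0.563

Γ = (Z_L − Z_0)/(Z_L + Z_0) = (1072 − 300)/(1072 + 300) = 772/1372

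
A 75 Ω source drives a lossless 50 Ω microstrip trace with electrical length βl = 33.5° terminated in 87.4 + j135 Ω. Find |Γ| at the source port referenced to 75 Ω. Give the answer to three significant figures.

|Γ| ≈ 0.653

tan(βl) = 0.662
Z_in = Z_0·(Z_L + jZ_0·tanβl)/(Z_0 + jZ_L·tanβl) = 64.2 − j119 Ω
Γ_s = (Z_in − Z_s)/(Z_in + Z_s) = (-10.8 − j119)/(139 − j119), |Γ_s| = 0.653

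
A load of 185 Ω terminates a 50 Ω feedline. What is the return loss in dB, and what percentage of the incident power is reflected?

RL ≈ 4.81 dB; 33% of incident power reflected

Γ = (185 − 50)/(185 + 50) = 0.574
RL = −20·log₁₀(0.574) = 4.81 dB
P_refl/P_inc = |Γ|² = 0.33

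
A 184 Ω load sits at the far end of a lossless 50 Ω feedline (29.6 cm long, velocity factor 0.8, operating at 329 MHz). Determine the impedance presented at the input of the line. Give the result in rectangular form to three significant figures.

Z_in ≈ 37.5 + j59.2 Ω

λ = v/f = 0.8·c / 329 MHz = 0.729 m
βl = 2π·l/λ = 2π × 0.406 = 146°
tan(βl) = tan(146°) = -0.673
Z_in = Z_0·(Z_L + jZ_0·tanβl)/(Z_0 + jZ_L·tanβl)
     = 50·(184 − j33.6)/(50 − j124)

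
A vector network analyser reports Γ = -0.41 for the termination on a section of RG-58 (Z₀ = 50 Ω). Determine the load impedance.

Z_L = Z_0·(1 + Γ)/(1 − Γ) = 50·(0.59)/(1.41)

Z_L ≈ 20.9 Ω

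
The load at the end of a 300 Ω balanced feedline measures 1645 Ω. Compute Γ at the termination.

Γ = 0.692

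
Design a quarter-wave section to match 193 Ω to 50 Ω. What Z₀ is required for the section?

Z_qwt ≈ 98.2 Ω

Z_qwt = √(Z_0·R_L) = √(50 × 193) = √9650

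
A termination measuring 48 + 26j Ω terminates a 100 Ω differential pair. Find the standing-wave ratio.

Γ = (Z_L − Z_0)/(Z_L + Z_0) = (-52 + j26)/(148 + j26)
|Γ| = 58.1/150 = 0.387
VSWR = (1 + |Γ|)/(1 − |Γ|) = 1.39/0.613

VSWR ≈ 2.26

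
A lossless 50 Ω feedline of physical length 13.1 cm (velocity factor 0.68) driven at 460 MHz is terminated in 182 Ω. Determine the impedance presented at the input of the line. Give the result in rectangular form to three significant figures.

Z_in ≈ 14.8 + j13.5 Ω

λ = v/f = 0.68·c / 460 MHz = 0.443 m
βl = 2π·l/λ = 2π × 0.295 = 106°
tan(βl) = tan(106°) = -3.41
Z_in = Z_0·(Z_L + jZ_0·tanβl)/(Z_0 + jZ_L·tanβl)
     = 50·(182 − j171)/(50 − j621)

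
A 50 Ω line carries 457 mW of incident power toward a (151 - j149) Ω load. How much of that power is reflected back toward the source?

|Γ| = |(101 − j149)/(201 − j149)| = 0.719
|Γ|² = 0.518
P_refl = |Γ|²·P_inc = 237 mW, P_del = (1 − |Γ|²)·P_inc = 220 mW

P_reflected ≈ 237 mW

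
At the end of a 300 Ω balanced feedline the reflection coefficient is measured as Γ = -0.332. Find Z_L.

Z_L = Z_0·(1 + Γ)/(1 − Γ) = 300·(0.668)/(1.33)

Z_L ≈ 150 Ω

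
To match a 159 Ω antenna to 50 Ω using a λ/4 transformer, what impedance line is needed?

Z_qwt ≈ 89.2 Ω

Z_qwt = √(Z_0·R_L) = √(50 × 159) = √7950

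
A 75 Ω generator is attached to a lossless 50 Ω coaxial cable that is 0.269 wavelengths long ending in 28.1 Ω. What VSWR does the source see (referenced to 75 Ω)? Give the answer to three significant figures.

βl = 2π × 0.269 = 96.8°
tan(βl) = -8.34
Z_in = Z_0·(Z_L + jZ_0·tanβl)/(Z_0 + jZ_L·tanβl) = 86.3 − j12.4 Ω
Γ_s = (Z_in − Z_s)/(Z_in + Z_s) = (11.3 − j12.4)/(161 − j12.4), |Γ_s| = 0.104
VSWR = (1 + |Γ_s|)/(1 − |Γ_s|)

VSWR ≈ 1.23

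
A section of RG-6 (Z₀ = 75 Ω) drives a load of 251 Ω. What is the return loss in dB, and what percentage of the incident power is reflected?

Γ = (251 − 75)/(251 + 75) = 0.54
RL = −20·log₁₀(0.54) = 5.35 dB
P_refl/P_inc = |Γ|² = 0.291

RL ≈ 5.35 dB; 29.1% of incident power reflected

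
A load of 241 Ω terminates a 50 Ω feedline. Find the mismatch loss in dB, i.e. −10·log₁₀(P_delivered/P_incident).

Γ = (241 − 50)/(241 + 50) = 0.656
|Γ|² = 0.431, so P_del/P_inc = 1 − |Γ|² = 0.569
ML = −10·log₁₀(1 − |Γ|²)

mismatch loss ≈ 2.45 dB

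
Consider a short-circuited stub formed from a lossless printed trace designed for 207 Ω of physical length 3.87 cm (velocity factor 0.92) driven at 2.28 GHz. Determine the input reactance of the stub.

λ = v/f = 0.92·c / 2.28 GHz = 0.121 m
βl = 2π·l/λ = 2π × 0.32 = 115°
tan(βl) = -2.14
For a short-circuited stub, Z_in = jZ_0·tan(βl)

X_in ≈ -442 Ω (capacitive)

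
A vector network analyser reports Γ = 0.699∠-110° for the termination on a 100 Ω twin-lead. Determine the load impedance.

Z_L = Z_0·(1 + Γ)/(1 − Γ) = 100·(0.761 − j0.657)/(1.24 + j0.657)

Z_L ≈ 26 − j66.8 Ω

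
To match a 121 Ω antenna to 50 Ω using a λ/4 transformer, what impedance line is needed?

Z_qwt ≈ 77.8 Ω

Z_qwt = √(Z_0·R_L) = √(50 × 121) = √6050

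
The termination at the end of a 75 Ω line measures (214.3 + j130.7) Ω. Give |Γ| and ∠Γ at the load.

Γ = (Z_L − Z_0)/(Z_L + Z_0) = (139.3 + j130.7)/(289.3 + j130.7)
|Γ| = 191/317 = 0.602

Γ ≈ 0.602 ∠ 18.9°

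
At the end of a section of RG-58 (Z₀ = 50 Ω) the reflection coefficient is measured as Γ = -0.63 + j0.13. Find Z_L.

Z_L ≈ 11 + j4.86 Ω

Z_L = Z_0·(1 + Γ)/(1 − Γ) = 50·(0.37 + j0.13)/(1.63 − j0.13)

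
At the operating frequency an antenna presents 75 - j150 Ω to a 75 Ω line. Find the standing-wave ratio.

Γ = (Z_L − Z_0)/(Z_L + Z_0) = (0 − j150)/(150 − j150)
|Γ| = 150/212 = 0.707
VSWR = (1 + |Γ|)/(1 − |Γ|) = 1.71/0.293

VSWR ≈ 5.83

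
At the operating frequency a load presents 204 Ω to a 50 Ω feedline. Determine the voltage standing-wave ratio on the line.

VSWR ≈ 4.08

For a purely resistive load, VSWR = R_L/Z_0 or Z_0/R_L (whichever > 1) = 204/50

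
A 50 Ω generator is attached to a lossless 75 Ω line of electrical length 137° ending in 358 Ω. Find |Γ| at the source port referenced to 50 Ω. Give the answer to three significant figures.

|Γ| ≈ 0.685

tan(βl) = -0.933
Z_in = Z_0·(Z_L + jZ_0·tanβl)/(Z_0 + jZ_L·tanβl) = 32.2 + j73.2 Ω
Γ_s = (Z_in − Z_s)/(Z_in + Z_s) = (-17.8 + j73.2)/(82.2 + j73.2), |Γ_s| = 0.685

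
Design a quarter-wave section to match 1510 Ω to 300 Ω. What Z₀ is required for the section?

Z_qwt ≈ 673 Ω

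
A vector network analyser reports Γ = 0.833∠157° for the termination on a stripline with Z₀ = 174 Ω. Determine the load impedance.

Z_L = Z_0·(1 + Γ)/(1 − Γ) = 174·(0.233 + j0.325)/(1.77 − j0.325)

Z_L ≈ 16.5 + j35.1 Ω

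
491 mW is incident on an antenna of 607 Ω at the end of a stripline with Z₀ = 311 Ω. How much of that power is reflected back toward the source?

Γ = (607 − 311)/(607 + 311) = 0.322
|Γ|² = 0.104
P_refl = |Γ|²·P_inc = 51 mW, P_del = (1 − |Γ|²)·P_inc = 440 mW

P_reflected ≈ 51 mW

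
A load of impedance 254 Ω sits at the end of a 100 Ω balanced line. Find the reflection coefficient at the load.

Γ = 0.435

Γ = (Z_L − Z_0)/(Z_L + Z_0) = (254 − 100)/(254 + 100) = 154/354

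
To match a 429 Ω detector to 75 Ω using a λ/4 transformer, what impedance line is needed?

Z_qwt = √(Z_0·R_L) = √(75 × 429) = √32180

Z_qwt ≈ 179 Ω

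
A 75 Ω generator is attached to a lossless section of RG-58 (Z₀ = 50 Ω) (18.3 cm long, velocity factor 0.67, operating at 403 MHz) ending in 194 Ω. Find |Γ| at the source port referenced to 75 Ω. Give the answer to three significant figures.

λ = v/f = 0.67·c / 403 MHz = 0.499 m
βl = 2π·l/λ = 2π × 0.367 = 132°
tan(βl) = -1.11
Z_in = Z_0·(Z_L + jZ_0·tanβl)/(Z_0 + jZ_L·tanβl) = 22.2 + j40 Ω
Γ_s = (Z_in − Z_s)/(Z_in + Z_s) = (-52.8 + j40)/(97.2 + j40), |Γ_s| = 0.63

|Γ| ≈ 0.63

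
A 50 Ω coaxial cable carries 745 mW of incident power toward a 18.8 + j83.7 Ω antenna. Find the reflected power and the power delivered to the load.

|Γ| = |(-31.2 + j83.7)/(68.8 + j83.7)| = 0.824
|Γ|² = 0.68
P_refl = |Γ|²·P_inc = 506 mW, P_del = (1 − |Γ|²)·P_inc = 239 mW

P_reflected ≈ 506 mW; P_delivered ≈ 239 mW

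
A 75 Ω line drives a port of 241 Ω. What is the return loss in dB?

RL ≈ 5.59 dB

Γ = (241 − 75)/(241 + 75) = 0.525
RL = −20·log₁₀|Γ| = −20·log₁₀(0.525)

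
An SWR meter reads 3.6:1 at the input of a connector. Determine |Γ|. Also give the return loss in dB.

|Γ| ≈ 0.565; return loss ≈ 4.96 dB

|Γ| = (S − 1)/(S + 1) = (3.6 − 1)/(3.6 + 1) = 2.6/4.6
RL = −20·log₁₀|Γ| = −20·log₁₀(0.565)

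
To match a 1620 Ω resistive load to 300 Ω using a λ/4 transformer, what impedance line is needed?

Z_qwt ≈ 697 Ω

Z_qwt = √(Z_0·R_L) = √(300 × 1620) = √486000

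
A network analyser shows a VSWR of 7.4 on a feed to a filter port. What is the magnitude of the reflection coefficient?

|Γ| ≈ 0.762

|Γ| = (S − 1)/(S + 1) = (7.4 − 1)/(7.4 + 1) = 6.4/8.4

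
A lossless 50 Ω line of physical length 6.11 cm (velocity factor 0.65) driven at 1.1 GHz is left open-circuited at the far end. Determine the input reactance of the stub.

X_in ≈ 33.8 Ω (inductive)

λ = v/f = 0.65·c / 1.1 GHz = 0.177 m
βl = 2π·l/λ = 2π × 0.345 = 124°
tan(βl) = -1.48
For an open-circuited stub, Z_in = −jZ_0·cot(βl) = −jZ_0/tan(βl)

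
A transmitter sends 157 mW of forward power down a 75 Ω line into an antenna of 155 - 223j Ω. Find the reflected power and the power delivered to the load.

P_reflected ≈ 85.9 mW; P_delivered ≈ 71.1 mW

|Γ| = |(80 − j223)/(230 − j223)| = 0.74
|Γ|² = 0.547
P_refl = |Γ|²·P_inc = 85.9 mW, P_del = (1 − |Γ|²)·P_inc = 71.1 mW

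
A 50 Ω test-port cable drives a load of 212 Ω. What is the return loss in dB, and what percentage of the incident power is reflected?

Γ = (212 − 50)/(212 + 50) = 0.618
RL = −20·log₁₀(0.618) = 4.18 dB
P_refl/P_inc = |Γ|² = 0.382

RL ≈ 4.18 dB; 38.2% of incident power reflected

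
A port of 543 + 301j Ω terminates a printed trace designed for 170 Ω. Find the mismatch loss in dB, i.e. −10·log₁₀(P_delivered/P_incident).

mismatch loss ≈ 2.1 dB

Γ = (373 + j301)/(713 + j301), |Γ| = 0.619
|Γ|² = 0.384, so P_del/P_inc = 1 − |Γ|² = 0.616
ML = −10·log₁₀(1 − |Γ|²)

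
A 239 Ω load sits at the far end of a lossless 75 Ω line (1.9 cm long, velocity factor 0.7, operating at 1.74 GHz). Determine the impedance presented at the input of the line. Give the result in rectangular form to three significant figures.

λ = v/f = 0.7·c / 1.74 GHz = 0.121 m
βl = 2π·l/λ = 2π × 0.157 = 56.7°
tan(βl) = tan(56.7°) = 1.52
Z_in = Z_0·(Z_L + jZ_0·tanβl)/(Z_0 + jZ_L·tanβl)
     = 75·(239 + j114)/(75 + j363)

Z_in ≈ 32.3 − j42.6 Ω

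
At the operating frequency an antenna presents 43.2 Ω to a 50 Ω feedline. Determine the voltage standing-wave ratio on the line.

Γ = (43.2 − 50)/(43.2 + 50) = -0.073
VSWR = (1 + 0.073)/(1 − 0.073)

VSWR ≈ 1.16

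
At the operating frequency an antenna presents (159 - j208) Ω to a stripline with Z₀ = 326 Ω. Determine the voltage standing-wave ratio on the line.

VSWR ≈ 3.04

Γ = (Z_L − Z_0)/(Z_L + Z_0) = (-167 − j208)/(485 − j208)
|Γ| = 267/528 = 0.505
VSWR = (1 + |Γ|)/(1 − |Γ|) = 1.51/0.495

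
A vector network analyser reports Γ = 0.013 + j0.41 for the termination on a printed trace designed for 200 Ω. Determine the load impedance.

Z_L ≈ 146 + j144 Ω

Z_L = Z_0·(1 + Γ)/(1 − Γ) = 200·(1.01 + j0.41)/(0.987 − j0.41)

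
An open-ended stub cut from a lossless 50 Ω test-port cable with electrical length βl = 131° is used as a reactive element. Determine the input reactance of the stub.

X_in ≈ 43.5 Ω (inductive)

tan(βl) = -1.15
For an open-ended stub, Z_in = −jZ_0·cot(βl) = −jZ_0/tan(βl)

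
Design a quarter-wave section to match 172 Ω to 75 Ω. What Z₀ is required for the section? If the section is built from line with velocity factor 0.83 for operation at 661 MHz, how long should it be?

Z_qwt ≈ 114 Ω; length ≈ 9.42 cm

Z_qwt = √(Z_0·R_L) = √(75 × 172) = √12900
λ = 0.83·c/f = 0.377 m, so l = λ/4 = 0.0942 m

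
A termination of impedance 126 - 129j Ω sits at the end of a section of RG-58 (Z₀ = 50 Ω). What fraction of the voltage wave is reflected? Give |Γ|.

|Γ| ≈ 0.686

Γ = (Z_L − Z_0)/(Z_L + Z_0) = (76 − j129)/(176 − j129)
|Γ| = 150/218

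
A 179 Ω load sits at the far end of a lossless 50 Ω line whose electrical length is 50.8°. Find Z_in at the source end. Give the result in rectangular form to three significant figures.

Z_in ≈ 22.1 − j35.7 Ω

tan(βl) = tan(50.8°) = 1.23
Z_in = Z_0·(Z_L + jZ_0·tanβl)/(Z_0 + jZ_L·tanβl)
     = 50·(179 + j61.3)/(50 + j219)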